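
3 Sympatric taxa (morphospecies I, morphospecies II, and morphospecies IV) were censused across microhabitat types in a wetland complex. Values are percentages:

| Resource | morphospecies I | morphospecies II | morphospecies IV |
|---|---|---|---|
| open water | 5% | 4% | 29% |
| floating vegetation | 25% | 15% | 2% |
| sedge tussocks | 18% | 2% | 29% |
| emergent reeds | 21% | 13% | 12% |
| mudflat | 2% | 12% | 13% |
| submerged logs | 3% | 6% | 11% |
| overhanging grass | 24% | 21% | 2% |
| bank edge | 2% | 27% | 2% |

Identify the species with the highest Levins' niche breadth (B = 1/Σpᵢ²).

morphospecies II

Convert percentages to proportions (divide by 100).
Σp_Iᵢ² = 0.05² + 0.25² + 0.18² + 0.21² + 0.02² + 0.03² + 0.24² + 0.02² = 0.0025 + 0.0625 + 0.0324 + 0.0441 + 0.0004 + 0.0009 + 0.0576 + 0.0004 = 0.2008
B_I = 1 / 0.2008 = 4.9801
Σp_IIᵢ² = 0.04² + 0.15² + 0.02² + 0.13² + 0.12² + 0.06² + 0.21² + 0.27² = 0.0016 + 0.0225 + 0.0004 + 0.0169 + 0.0144 + 0.0036 + 0.0441 + 0.0729 = 0.1764
B_II = 1 / 0.1764 = 5.6689
Σp_IVᵢ² = 0.29² + 0.02² + 0.29² + 0.12² + 0.13² + 0.11² + 0.02² + 0.02² = 0.0841 + 0.0004 + 0.0841 + 0.0144 + 0.0169 + 0.0121 + 0.0004 + 0.0004 = 0.2128
B_IV = 1 / 0.2128 = 4.6992
Highest B → broadest niche (most generalist): morphospecies II (B = 5.67).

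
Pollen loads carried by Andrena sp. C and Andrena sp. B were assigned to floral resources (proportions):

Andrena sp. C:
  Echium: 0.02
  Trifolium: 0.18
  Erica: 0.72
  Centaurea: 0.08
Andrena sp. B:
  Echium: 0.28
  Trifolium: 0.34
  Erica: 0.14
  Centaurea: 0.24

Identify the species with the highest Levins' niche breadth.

Andrena sp. B

Σp_Cᵢ² = 0.02² + 0.18² + 0.72² + 0.08² = 0.0004 + 0.0324 + 0.5184 + 0.0064 = 0.5576
B_C = 1 / 0.5576 = 1.7934
Σp_Bᵢ² = 0.28² + 0.34² + 0.14² + 0.24² = 0.0784 + 0.1156 + 0.0196 + 0.0576 = 0.2712
B_B = 1 / 0.2712 = 3.6873
Highest B → broadest niche (most generalist): Andrena sp. B (B = 3.69).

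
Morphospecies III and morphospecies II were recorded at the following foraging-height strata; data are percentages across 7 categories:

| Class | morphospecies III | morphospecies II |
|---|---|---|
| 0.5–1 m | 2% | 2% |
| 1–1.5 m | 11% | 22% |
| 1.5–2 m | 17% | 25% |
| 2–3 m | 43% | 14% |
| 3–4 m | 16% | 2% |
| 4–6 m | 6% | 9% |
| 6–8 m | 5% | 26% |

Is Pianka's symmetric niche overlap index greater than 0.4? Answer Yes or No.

Convert percentages to proportions (divide by 100).
Σ p₁ᵢp₂ᵢ = 0.0004 + 0.0242 + 0.0425 + 0.0602 + 0.0032 + 0.0054 + 0.0130 = 0.1489
Σp_1ᵢ² = 0.02² + 0.11² + 0.17² + 0.43² + 0.16² + 0.06² + 0.05² = 0.0004 + 0.0121 + 0.0289 + 0.1849 + 0.0256 + 0.0036 + 0.0025 = 0.2580
Σp_2ᵢ² = 0.02² + 0.22² + 0.25² + 0.14² + 0.02² + 0.09² + 0.26² = 0.0004 + 0.0484 + 0.0625 + 0.0196 + 0.0004 + 0.0081 + 0.0676 = 0.2070
O = 0.1489 / √(0.2580 × 0.2070) = 0.1489 / 0.23110 = 0.6443
O = 0.6443 > 0.4 → Yes.

Yes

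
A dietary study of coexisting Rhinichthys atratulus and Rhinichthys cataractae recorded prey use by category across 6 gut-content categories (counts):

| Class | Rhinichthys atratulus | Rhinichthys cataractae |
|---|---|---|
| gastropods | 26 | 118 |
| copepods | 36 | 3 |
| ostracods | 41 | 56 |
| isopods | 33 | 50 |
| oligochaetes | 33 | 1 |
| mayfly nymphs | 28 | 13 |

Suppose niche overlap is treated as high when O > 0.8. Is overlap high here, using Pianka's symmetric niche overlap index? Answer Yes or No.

Proportions for Rhinichthys atratulus (n=197): 26/197=0.1320, 36/197=0.1827, 41/197=0.2081, 33/197=0.1675, 33/197=0.1675, 28/197=0.1421
Proportions for Rhinichthys cataractae (n=241): 118/241=0.4896, 3/241=0.0124, 56/241=0.2324, 50/241=0.2075, 1/241=0.0041, 13/241=0.0539
Σ p₁ᵢp₂ᵢ = 0.064627 + 0.002265 + 0.048362 + 0.034756 + 0.000687 + 0.007659 = 0.158356
Σp_1ᵢ² = 0.1320² + 0.1827² + 0.2081² + 0.1675² + 0.1675² + 0.1421² = 0.017424 + 0.033379 + 0.043306 + 0.028056 + 0.028056 + 0.020192 = 0.170413
Σp_2ᵢ² = 0.4896² + 0.0124² + 0.2324² + 0.2075² + 0.0041² + 0.0539² = 0.239708 + 0.000154 + 0.054010 + 0.043056 + 0.000017 + 0.002905 = 0.339850
O = 0.158356 / √(0.170413 × 0.339850) = 0.158356 / 0.2406551 = 0.6580
O = 0.6580 < 0.8 → No.

No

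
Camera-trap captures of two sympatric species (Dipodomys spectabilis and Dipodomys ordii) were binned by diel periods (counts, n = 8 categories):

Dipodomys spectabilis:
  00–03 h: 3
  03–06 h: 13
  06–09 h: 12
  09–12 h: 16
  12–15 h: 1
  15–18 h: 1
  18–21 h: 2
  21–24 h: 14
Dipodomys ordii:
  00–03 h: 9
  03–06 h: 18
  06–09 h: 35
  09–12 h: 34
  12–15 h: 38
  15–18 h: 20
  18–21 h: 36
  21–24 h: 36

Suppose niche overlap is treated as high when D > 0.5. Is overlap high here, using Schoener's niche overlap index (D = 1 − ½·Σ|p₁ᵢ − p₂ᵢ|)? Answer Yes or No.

Yes

Proportions for Dipodomys spectabilis (n=62): 3/62=0.0484, 13/62=0.2097, 12/62=0.1935, 16/62=0.2581, 1/62=0.0161, 1/62=0.0161, 2/62=0.0323, 14/62=0.2258
Proportions for Dipodomys ordii (n=226): 9/226=0.0398, 18/226=0.0796, 35/226=0.1549, 34/226=0.1504, 38/226=0.1681, 20/226=0.0885, 36/226=0.1593, 36/226=0.1593
Σ|p₁ᵢ − p₂ᵢ| = 0.0086 + 0.1301 + 0.0386 + 0.1077 + 0.1520 + 0.0724 + 0.1270 + 0.0665 = 0.7029
D = 1 − ½ × 0.7029 = 1 − 0.35145 = 0.64855
D = 0.64855 > 0.5 → Yes.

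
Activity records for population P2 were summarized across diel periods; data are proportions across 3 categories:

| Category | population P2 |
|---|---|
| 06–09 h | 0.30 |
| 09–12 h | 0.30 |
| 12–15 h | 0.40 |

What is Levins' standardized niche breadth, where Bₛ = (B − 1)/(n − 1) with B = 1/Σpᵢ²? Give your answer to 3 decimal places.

0.971

Σpᵢ² = 0.30² + 0.30² + 0.40² = 0.0900 + 0.0900 + 0.1600 = 0.3400
B = 1 / 0.3400 = 2.94118
Bₛ = (B − 1)/(n − 1) = (2.94118 − 1)/(3 − 1) = 1.94118/2 = 0.97059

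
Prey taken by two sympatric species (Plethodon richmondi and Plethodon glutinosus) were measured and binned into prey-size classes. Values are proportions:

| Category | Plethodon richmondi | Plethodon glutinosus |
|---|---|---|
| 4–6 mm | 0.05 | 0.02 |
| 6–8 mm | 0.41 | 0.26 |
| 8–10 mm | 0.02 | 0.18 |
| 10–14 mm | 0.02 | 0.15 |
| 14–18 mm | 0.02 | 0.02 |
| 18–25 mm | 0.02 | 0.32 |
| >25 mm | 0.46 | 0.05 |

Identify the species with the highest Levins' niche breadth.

Plethodon glutinosus

Σp_richᵢ² = 0.05² + 0.41² + 0.02² + 0.02² + 0.02² + 0.02² + 0.46² = 0.0025 + 0.1681 + 0.0004 + 0.0004 + 0.0004 + 0.0004 + 0.2116 = 0.3838
B_rich = 1 / 0.3838 = 2.6055
Σp_glutᵢ² = 0.02² + 0.26² + 0.18² + 0.15² + 0.02² + 0.32² + 0.05² = 0.0004 + 0.0676 + 0.0324 + 0.0225 + 0.0004 + 0.1024 + 0.0025 = 0.2282
B_glut = 1 / 0.2282 = 4.3821
Highest B → broadest niche (most generalist): Plethodon glutinosus (B = 4.38).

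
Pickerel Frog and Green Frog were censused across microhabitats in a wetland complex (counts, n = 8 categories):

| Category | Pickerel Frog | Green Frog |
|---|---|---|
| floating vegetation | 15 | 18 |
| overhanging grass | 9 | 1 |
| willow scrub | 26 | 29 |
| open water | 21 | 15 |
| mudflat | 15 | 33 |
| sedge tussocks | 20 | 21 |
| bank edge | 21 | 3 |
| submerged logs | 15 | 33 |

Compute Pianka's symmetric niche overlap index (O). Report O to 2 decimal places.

Proportions for Pickerel Frog (n=142): 15/142=0.1056, 9/142=0.0634, 26/142=0.1831, 21/142=0.1479, 15/142=0.1056, 20/142=0.1408, 21/142=0.1479, 15/142=0.1056
Proportions for Green Frog (n=153): 18/153=0.1176, 1/153=0.0065, 29/153=0.1895, 15/153=0.0980, 33/153=0.2157, 21/153=0.1373, 3/153=0.0196, 33/153=0.2157
Σ p₁ᵢp₂ᵢ = 0.012419 + 0.000412 + 0.034697 + 0.014494 + 0.022778 + 0.019332 + 0.002899 + 0.022778 = 0.129809
Σp_1ᵢ² = 0.1056² + 0.0634² + 0.1831² + 0.1479² + 0.1056² + 0.1408² + 0.1479² + 0.1056² = 0.011151 + 0.004020 + 0.033526 + 0.021874 + 0.011151 + 0.019825 + 0.021874 + 0.011151 = 0.134572
Σp_2ᵢ² = 0.1176² + 0.0065² + 0.1895² + 0.0980² + 0.2157² + 0.1373² + 0.0196² + 0.2157² = 0.013830 + 0.000042 + 0.035910 + 0.009604 + 0.046526 + 0.018851 + 0.000384 + 0.046526 = 0.171673
O = 0.129809 / √(0.134572 × 0.171673) = 0.129809 / 0.1519947 = 0.8540

0.85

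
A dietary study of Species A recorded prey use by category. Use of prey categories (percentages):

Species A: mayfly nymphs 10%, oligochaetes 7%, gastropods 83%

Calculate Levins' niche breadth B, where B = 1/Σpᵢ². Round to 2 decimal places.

Convert percentages to proportions (divide by 100).
Σpᵢ² = 0.10² + 0.07² + 0.83² = 0.0100 + 0.0049 + 0.6889 = 0.7038
B = 1 / 0.7038 = 1.4209

1.42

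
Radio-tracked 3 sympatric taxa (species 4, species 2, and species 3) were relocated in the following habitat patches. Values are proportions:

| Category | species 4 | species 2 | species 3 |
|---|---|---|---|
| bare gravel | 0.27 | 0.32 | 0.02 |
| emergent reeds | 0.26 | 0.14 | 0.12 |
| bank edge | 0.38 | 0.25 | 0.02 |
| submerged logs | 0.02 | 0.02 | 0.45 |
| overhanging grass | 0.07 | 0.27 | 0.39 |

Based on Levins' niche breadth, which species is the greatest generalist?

species 2

Σp_4ᵢ² = 0.27² + 0.26² + 0.38² + 0.02² + 0.07² = 0.0729 + 0.0676 + 0.1444 + 0.0004 + 0.0049 = 0.2902
B_4 = 1 / 0.2902 = 3.4459
Σp_2ᵢ² = 0.32² + 0.14² + 0.25² + 0.02² + 0.27² = 0.1024 + 0.0196 + 0.0625 + 0.0004 + 0.0729 = 0.2578
B_2 = 1 / 0.2578 = 3.8790
Σp_3ᵢ² = 0.02² + 0.12² + 0.02² + 0.45² + 0.39² = 0.0004 + 0.0144 + 0.0004 + 0.2025 + 0.1521 = 0.3698
B_3 = 1 / 0.3698 = 2.7042
Highest B → broadest niche (most generalist): species 2 (B = 3.88).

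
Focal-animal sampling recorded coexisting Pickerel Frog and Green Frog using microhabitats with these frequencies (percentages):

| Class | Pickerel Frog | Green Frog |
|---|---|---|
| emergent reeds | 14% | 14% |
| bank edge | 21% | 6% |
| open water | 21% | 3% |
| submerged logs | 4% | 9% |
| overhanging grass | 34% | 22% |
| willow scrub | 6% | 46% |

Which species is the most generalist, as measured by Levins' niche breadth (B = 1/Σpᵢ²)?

Convert percentages to proportions (divide by 100).
Σp_Pickᵢ² = 0.14² + 0.21² + 0.21² + 0.04² + 0.34² + 0.06² = 0.0196 + 0.0441 + 0.0441 + 0.0016 + 0.1156 + 0.0036 = 0.2286
B_Pick = 1 / 0.2286 = 4.3745
Σp_Greeᵢ² = 0.14² + 0.06² + 0.03² + 0.09² + 0.22² + 0.46² = 0.0196 + 0.0036 + 0.0009 + 0.0081 + 0.0484 + 0.2116 = 0.2922
B_Gree = 1 / 0.2922 = 3.4223
Highest B → broadest niche (most generalist): Pickerel Frog (B = 4.37).

Pickerel Frog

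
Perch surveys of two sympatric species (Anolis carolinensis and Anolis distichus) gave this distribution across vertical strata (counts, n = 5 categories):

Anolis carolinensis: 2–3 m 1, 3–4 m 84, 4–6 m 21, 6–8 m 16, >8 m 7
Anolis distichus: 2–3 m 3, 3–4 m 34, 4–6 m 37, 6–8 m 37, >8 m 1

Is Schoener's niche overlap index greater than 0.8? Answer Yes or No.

No

Proportions for Anolis carolinensis (n=129): 1/129=0.0078, 84/129=0.6512, 21/129=0.1628, 16/129=0.1240, 7/129=0.0543
Proportions for Anolis distichus (n=112): 3/112=0.0268, 34/112=0.3036, 37/112=0.3304, 37/112=0.3304, 1/112=0.0089
Σ|p₁ᵢ − p₂ᵢ| = 0.0190 + 0.3476 + 0.1676 + 0.2064 + 0.0454 = 0.7860
D = 1 − ½ × 0.7860 = 1 − 0.39300 = 0.60700
D = 0.60700 < 0.8 → No.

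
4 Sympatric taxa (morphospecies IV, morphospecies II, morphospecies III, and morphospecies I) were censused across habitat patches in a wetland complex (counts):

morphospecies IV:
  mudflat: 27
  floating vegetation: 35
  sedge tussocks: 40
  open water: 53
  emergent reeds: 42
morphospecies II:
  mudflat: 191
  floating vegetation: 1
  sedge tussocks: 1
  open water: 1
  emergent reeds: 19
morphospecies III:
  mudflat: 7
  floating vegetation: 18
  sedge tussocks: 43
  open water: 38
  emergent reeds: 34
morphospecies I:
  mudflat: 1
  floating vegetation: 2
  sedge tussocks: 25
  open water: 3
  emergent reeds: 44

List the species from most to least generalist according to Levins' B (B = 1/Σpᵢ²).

morphospecies IV > morphospecies III > morphospecies I > morphospecies II

Proportions for morphospecies IV (n=197): 27/197=0.1371, 35/197=0.1777, 40/197=0.2030, 53/197=0.2690, 42/197=0.2132
Proportions for morphospecies II (n=213): 191/213=0.8967, 1/213=0.0047, 1/213=0.0047, 1/213=0.0047, 19/213=0.0892
Proportions for morphospecies III (n=140): 7/140=0.0500, 18/140=0.1286, 43/140=0.3071, 38/140=0.2714, 34/140=0.2429
Proportions for morphospecies I (n=75): 1/75=0.0133, 2/75=0.0267, 25/75=0.3333, 3/75=0.0400, 44/75=0.5867
Σp_IVᵢ² = 0.1371² + 0.1777² + 0.2030² + 0.2690² + 0.2132² = 0.018796 + 0.031577 + 0.041209 + 0.072361 + 0.045454 = 0.209397
B_IV = 1 / 0.209397 = 4.7756
Σp_IIᵢ² = 0.8967² + 0.0047² + 0.0047² + 0.0047² + 0.0892² = 0.804071 + 0.000022 + 0.000022 + 0.000022 + 0.007957 = 0.812094
B_II = 1 / 0.812094 = 1.2314
Σp_IIIᵢ² = 0.0500² + 0.1286² + 0.3071² + 0.2714² + 0.2429² = 0.002500 + 0.016538 + 0.094310 + 0.073658 + 0.059000 = 0.246006
B_III = 1 / 0.246006 = 4.0649
Σp_Iᵢ² = 0.0133² + 0.0267² + 0.3333² + 0.0400² + 0.5867² = 0.000177 + 0.000713 + 0.111089 + 0.001600 + 0.344217 = 0.457796
B_I = 1 / 0.457796 = 2.1844
Ranking by B (broadest → narrowest): morphospecies IV (4.78) > morphospecies III (4.06) > morphospecies I (2.18) > morphospecies II (1.23)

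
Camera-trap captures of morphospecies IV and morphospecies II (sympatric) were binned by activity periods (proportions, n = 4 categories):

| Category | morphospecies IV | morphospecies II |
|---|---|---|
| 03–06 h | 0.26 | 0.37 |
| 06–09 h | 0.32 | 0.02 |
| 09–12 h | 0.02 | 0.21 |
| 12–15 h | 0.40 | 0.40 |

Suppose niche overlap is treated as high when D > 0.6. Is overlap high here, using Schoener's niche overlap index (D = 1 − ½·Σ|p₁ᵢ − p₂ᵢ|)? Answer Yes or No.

Σ|p₁ᵢ − p₂ᵢ| = 0.11 + 0.30 + 0.19 + 0.00 = 0.60
D = 1 − ½ × 0.60 = 1 − 0.300 = 0.7000
D = 0.7000 > 0.6 → Yes.

Yes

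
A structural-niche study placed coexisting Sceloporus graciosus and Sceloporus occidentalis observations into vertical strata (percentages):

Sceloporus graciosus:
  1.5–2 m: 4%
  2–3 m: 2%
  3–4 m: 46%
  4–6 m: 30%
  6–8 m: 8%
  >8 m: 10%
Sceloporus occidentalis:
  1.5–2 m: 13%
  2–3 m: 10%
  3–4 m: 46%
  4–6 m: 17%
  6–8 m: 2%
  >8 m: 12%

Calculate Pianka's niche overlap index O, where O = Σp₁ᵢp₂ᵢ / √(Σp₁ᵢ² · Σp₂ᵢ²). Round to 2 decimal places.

Convert percentages to proportions (divide by 100).
Σ p₁ᵢp₂ᵢ = 0.0052 + 0.0020 + 0.2116 + 0.0510 + 0.0016 + 0.0120 = 0.2834
Σp_1ᵢ² = 0.04² + 0.02² + 0.46² + 0.30² + 0.08² + 0.10² = 0.0016 + 0.0004 + 0.2116 + 0.0900 + 0.0064 + 0.0100 = 0.3200
Σp_2ᵢ² = 0.13² + 0.10² + 0.46² + 0.17² + 0.02² + 0.12² = 0.0169 + 0.0100 + 0.2116 + 0.0289 + 0.0004 + 0.0144 = 0.2822
O = 0.2834 / √(0.3200 × 0.2822) = 0.2834 / 0.30051 = 0.9431

0.94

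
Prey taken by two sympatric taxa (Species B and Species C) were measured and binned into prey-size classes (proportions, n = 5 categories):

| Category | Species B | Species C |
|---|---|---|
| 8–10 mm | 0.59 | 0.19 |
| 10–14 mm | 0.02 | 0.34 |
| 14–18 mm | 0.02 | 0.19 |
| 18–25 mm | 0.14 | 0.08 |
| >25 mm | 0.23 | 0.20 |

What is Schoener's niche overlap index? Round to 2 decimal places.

Σ|p₁ᵢ − p₂ᵢ| = 0.40 + 0.32 + 0.17 + 0.06 + 0.03 = 0.98
D = 1 − ½ × 0.98 = 1 − 0.490 = 0.5100

0.51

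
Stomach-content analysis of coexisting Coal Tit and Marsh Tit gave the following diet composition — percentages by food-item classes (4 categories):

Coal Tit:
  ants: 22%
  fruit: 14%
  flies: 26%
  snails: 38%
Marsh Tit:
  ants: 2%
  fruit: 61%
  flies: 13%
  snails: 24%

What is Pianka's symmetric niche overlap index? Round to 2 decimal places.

0.61

Convert percentages to proportions (divide by 100).
Σ p₁ᵢp₂ᵢ = 0.0044 + 0.0854 + 0.0338 + 0.0912 = 0.2148
Σp_1ᵢ² = 0.22² + 0.14² + 0.26² + 0.38² = 0.0484 + 0.0196 + 0.0676 + 0.1444 = 0.2800
Σp_2ᵢ² = 0.02² + 0.61² + 0.13² + 0.24² = 0.0004 + 0.3721 + 0.0169 + 0.0576 = 0.4470
O = 0.2148 / √(0.2800 × 0.4470) = 0.2148 / 0.35378 = 0.6072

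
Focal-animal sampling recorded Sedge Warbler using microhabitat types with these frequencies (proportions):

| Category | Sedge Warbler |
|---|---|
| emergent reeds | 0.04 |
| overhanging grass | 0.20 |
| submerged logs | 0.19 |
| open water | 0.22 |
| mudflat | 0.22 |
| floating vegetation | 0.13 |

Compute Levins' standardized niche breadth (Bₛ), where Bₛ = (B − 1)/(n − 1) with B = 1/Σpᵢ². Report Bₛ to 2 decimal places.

0.84

Σpᵢ² = 0.04² + 0.20² + 0.19² + 0.22² + 0.22² + 0.13² = 0.0016 + 0.0400 + 0.0361 + 0.0484 + 0.0484 + 0.0169 = 0.1914
B = 1 / 0.1914 = 5.2247
Bₛ = (B − 1)/(n − 1) = (5.2247 − 1)/(6 − 1) = 4.2247/5 = 0.8449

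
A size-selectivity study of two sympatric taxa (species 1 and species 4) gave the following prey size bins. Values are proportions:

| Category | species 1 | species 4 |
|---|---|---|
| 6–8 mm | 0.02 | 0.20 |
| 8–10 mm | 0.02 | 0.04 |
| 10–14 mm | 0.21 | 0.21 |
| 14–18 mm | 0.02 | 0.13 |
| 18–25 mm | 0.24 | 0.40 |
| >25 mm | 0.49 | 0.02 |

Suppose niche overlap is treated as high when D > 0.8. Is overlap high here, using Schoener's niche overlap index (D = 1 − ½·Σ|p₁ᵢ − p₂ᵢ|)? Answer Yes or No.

Σ|p₁ᵢ − p₂ᵢ| = 0.18 + 0.02 + 0.00 + 0.11 + 0.16 + 0.47 = 0.94
D = 1 − ½ × 0.94 = 1 − 0.470 = 0.5300
D = 0.5300 < 0.8 → No.

No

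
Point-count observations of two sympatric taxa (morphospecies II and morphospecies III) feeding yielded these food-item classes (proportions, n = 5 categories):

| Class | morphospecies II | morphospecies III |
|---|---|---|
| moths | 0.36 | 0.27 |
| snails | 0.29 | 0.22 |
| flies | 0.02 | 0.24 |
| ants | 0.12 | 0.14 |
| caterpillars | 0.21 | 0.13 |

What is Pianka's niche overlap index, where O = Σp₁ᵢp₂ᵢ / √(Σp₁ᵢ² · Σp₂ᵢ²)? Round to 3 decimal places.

Σ p₁ᵢp₂ᵢ = 0.0972 + 0.0638 + 0.0048 + 0.0168 + 0.0273 = 0.2099
Σp_1ᵢ² = 0.36² + 0.29² + 0.02² + 0.12² + 0.21² = 0.1296 + 0.0841 + 0.0004 + 0.0144 + 0.0441 = 0.2726
Σp_2ᵢ² = 0.27² + 0.22² + 0.24² + 0.14² + 0.13² = 0.0729 + 0.0484 + 0.0576 + 0.0196 + 0.0169 = 0.2154
O = 0.2099 / √(0.2726 × 0.2154) = 0.2099 / 0.242318 = 0.86622

0.866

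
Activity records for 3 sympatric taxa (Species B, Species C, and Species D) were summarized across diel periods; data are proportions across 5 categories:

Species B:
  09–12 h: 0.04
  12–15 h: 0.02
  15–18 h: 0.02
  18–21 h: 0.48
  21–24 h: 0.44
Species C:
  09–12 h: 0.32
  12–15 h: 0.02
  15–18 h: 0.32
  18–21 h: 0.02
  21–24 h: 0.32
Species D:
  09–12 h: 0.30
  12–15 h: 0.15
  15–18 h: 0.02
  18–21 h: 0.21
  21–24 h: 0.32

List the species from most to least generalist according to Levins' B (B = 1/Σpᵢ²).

Σp_Bᵢ² = 0.04² + 0.02² + 0.02² + 0.48² + 0.44² = 0.0016 + 0.0004 + 0.0004 + 0.2304 + 0.1936 = 0.4264
B_B = 1 / 0.4264 = 2.3452
Σp_Cᵢ² = 0.32² + 0.02² + 0.32² + 0.02² + 0.32² = 0.1024 + 0.0004 + 0.1024 + 0.0004 + 0.1024 = 0.3080
B_C = 1 / 0.3080 = 3.2468
Σp_Dᵢ² = 0.30² + 0.15² + 0.02² + 0.21² + 0.32² = 0.0900 + 0.0225 + 0.0004 + 0.0441 + 0.1024 = 0.2594
B_D = 1 / 0.2594 = 3.8551
Ranking by B (broadest → narrowest): Species D (3.86) > Species C (3.25) > Species B (2.35)

Species D > Species C > Species B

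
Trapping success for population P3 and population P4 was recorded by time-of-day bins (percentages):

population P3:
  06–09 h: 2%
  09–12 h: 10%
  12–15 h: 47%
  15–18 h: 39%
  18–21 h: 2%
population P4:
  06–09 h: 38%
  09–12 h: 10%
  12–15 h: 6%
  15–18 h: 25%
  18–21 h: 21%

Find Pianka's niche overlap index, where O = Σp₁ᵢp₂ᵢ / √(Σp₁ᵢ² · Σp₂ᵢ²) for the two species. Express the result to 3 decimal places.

Convert percentages to proportions (divide by 100).
Σ p₁ᵢp₂ᵢ = 0.0076 + 0.0100 + 0.0282 + 0.0975 + 0.0042 = 0.1475
Σp_1ᵢ² = 0.02² + 0.10² + 0.47² + 0.39² + 0.02² = 0.0004 + 0.0100 + 0.2209 + 0.1521 + 0.0004 = 0.3838
Σp_2ᵢ² = 0.38² + 0.10² + 0.06² + 0.25² + 0.21² = 0.1444 + 0.0100 + 0.0036 + 0.0625 + 0.0441 = 0.2646
O = 0.1475 / √(0.3838 × 0.2646) = 0.1475 / 0.318675 = 0.46285

0.463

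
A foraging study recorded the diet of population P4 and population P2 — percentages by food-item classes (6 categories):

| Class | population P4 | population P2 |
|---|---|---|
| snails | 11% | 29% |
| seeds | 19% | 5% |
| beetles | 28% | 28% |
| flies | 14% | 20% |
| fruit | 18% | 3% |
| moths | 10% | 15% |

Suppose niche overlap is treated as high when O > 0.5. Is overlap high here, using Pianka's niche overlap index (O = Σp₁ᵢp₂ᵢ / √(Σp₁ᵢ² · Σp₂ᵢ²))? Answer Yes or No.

Yes

Convert percentages to proportions (divide by 100).
Σ p₁ᵢp₂ᵢ = 0.0319 + 0.0095 + 0.0784 + 0.0280 + 0.0054 + 0.0150 = 0.1682
Σp_1ᵢ² = 0.11² + 0.19² + 0.28² + 0.14² + 0.18² + 0.10² = 0.0121 + 0.0361 + 0.0784 + 0.0196 + 0.0324 + 0.0100 = 0.1886
Σp_2ᵢ² = 0.29² + 0.05² + 0.28² + 0.20² + 0.03² + 0.15² = 0.0841 + 0.0025 + 0.0784 + 0.0400 + 0.0009 + 0.0225 = 0.2284
O = 0.1682 / √(0.1886 × 0.2284) = 0.1682 / 0.20755 = 0.8104
O = 0.8104 > 0.5 → Yes.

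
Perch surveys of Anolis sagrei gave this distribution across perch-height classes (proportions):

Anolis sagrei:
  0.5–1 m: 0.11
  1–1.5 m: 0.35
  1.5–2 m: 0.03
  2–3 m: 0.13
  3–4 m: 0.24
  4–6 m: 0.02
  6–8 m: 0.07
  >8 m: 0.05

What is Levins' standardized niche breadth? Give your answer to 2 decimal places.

0.51

Σpᵢ² = 0.11² + 0.35² + 0.03² + 0.13² + 0.24² + 0.02² + 0.07² + 0.05² = 0.0121 + 0.1225 + 0.0009 + 0.0169 + 0.0576 + 0.0004 + 0.0049 + 0.0025 = 0.2178
B = 1 / 0.2178 = 4.5914
Bₛ = (B − 1)/(n − 1) = (4.5914 − 1)/(8 − 1) = 3.5914/7 = 0.5131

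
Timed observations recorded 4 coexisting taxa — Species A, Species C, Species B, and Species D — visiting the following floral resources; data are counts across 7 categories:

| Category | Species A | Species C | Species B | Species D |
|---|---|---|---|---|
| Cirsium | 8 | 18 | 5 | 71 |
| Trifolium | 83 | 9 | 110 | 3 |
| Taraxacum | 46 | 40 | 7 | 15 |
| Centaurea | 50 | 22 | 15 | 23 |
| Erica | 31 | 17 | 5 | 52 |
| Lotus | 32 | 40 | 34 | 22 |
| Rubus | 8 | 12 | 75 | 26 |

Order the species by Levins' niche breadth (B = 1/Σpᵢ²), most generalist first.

Species C > Species A > Species D > Species B

Proportions for Species A (n=258): 8/258=0.0310, 83/258=0.3217, 46/258=0.1783, 50/258=0.1938, 31/258=0.1202, 32/258=0.1240, 8/258=0.0310
Proportions for Species C (n=158): 18/158=0.1139, 9/158=0.0570, 40/158=0.2532, 22/158=0.1392, 17/158=0.1076, 40/158=0.2532, 12/158=0.0759
Proportions for Species B (n=251): 5/251=0.0199, 110/251=0.4382, 7/251=0.0279, 15/251=0.0598, 5/251=0.0199, 34/251=0.1355, 75/251=0.2988
Proportions for Species D (n=212): 71/212=0.3349, 3/212=0.0142, 15/212=0.0708, 23/212=0.1085, 52/212=0.2453, 22/212=0.1038, 26/212=0.1226
Σp_Aᵢ² = 0.0310² + 0.3217² + 0.1783² + 0.1938² + 0.1202² + 0.1240² + 0.0310² = 0.000961 + 0.103491 + 0.031791 + 0.037558 + 0.014448 + 0.015376 + 0.000961 = 0.204586
B_A = 1 / 0.204586 = 4.8879
Σp_Cᵢ² = 0.1139² + 0.0570² + 0.2532² + 0.1392² + 0.1076² + 0.2532² + 0.0759² = 0.012973 + 0.003249 + 0.064110 + 0.019377 + 0.011578 + 0.064110 + 0.005761 = 0.181158
B_C = 1 / 0.181158 = 5.5200
Σp_Bᵢ² = 0.0199² + 0.4382² + 0.0279² + 0.0598² + 0.0199² + 0.1355² + 0.2988² = 0.000396 + 0.192019 + 0.000778 + 0.003576 + 0.000396 + 0.018360 + 0.089281 = 0.304806
B_B = 1 / 0.304806 = 3.2808
Σp_Dᵢ² = 0.3349² + 0.0142² + 0.0708² + 0.1085² + 0.2453² + 0.1038² + 0.1226² = 0.112158 + 0.000202 + 0.005013 + 0.011772 + 0.060172 + 0.010774 + 0.015031 = 0.215122
B_D = 1 / 0.215122 = 4.6485
Ranking by B (broadest → narrowest): Species C (5.52) > Species A (4.89) > Species D (4.65) > Species B (3.28)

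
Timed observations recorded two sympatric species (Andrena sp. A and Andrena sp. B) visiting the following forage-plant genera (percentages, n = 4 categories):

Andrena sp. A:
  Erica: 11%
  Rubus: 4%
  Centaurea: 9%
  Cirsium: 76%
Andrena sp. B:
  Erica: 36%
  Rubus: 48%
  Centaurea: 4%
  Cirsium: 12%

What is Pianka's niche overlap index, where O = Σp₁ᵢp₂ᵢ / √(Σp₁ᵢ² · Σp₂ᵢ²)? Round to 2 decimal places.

Convert percentages to proportions (divide by 100).
Σ p₁ᵢp₂ᵢ = 0.0396 + 0.0192 + 0.0036 + 0.0912 = 0.1536
Σp_1ᵢ² = 0.11² + 0.04² + 0.09² + 0.76² = 0.0121 + 0.0016 + 0.0081 + 0.5776 = 0.5994
Σp_2ᵢ² = 0.36² + 0.48² + 0.04² + 0.12² = 0.1296 + 0.2304 + 0.0016 + 0.0144 = 0.3760
O = 0.1536 / √(0.5994 × 0.3760) = 0.1536 / 0.47474 = 0.3235

0.32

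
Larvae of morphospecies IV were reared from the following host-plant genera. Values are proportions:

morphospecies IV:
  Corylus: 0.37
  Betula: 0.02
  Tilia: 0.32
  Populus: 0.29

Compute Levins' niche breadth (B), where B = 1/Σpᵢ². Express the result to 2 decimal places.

3.09

Σpᵢ² = 0.37² + 0.02² + 0.32² + 0.29² = 0.1369 + 0.0004 + 0.1024 + 0.0841 = 0.3238
B = 1 / 0.3238 = 3.0883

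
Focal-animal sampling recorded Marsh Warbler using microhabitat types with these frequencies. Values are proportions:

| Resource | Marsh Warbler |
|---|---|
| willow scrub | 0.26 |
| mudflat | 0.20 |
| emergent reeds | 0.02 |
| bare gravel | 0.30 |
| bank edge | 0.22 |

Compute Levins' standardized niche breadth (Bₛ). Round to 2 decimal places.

0.76

Σpᵢ² = 0.26² + 0.20² + 0.02² + 0.30² + 0.22² = 0.0676 + 0.0400 + 0.0004 + 0.0900 + 0.0484 = 0.2464
B = 1 / 0.2464 = 4.0584
Bₛ = (B − 1)/(n − 1) = (4.0584 − 1)/(5 − 1) = 3.0584/4 = 0.7646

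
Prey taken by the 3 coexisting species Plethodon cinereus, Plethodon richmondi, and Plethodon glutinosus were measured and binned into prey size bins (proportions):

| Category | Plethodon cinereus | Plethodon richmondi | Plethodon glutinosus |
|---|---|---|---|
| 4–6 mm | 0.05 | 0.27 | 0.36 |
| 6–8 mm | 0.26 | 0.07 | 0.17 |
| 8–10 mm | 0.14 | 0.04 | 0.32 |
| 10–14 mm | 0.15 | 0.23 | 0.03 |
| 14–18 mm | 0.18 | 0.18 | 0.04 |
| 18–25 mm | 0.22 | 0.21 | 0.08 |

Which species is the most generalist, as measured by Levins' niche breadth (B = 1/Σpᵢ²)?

Σp_cineᵢ² = 0.05² + 0.26² + 0.14² + 0.15² + 0.18² + 0.22² = 0.0025 + 0.0676 + 0.0196 + 0.0225 + 0.0324 + 0.0484 = 0.1930
B_cine = 1 / 0.1930 = 5.1813
Σp_richᵢ² = 0.27² + 0.07² + 0.04² + 0.23² + 0.18² + 0.21² = 0.0729 + 0.0049 + 0.0016 + 0.0529 + 0.0324 + 0.0441 = 0.2088
B_rich = 1 / 0.2088 = 4.7893
Σp_glutᵢ² = 0.36² + 0.17² + 0.32² + 0.03² + 0.04² + 0.08² = 0.1296 + 0.0289 + 0.1024 + 0.0009 + 0.0016 + 0.0064 = 0.2698
B_glut = 1 / 0.2698 = 3.7064
Highest B → broadest niche (most generalist): Plethodon cinereus (B = 5.18).

Plethodon cinereus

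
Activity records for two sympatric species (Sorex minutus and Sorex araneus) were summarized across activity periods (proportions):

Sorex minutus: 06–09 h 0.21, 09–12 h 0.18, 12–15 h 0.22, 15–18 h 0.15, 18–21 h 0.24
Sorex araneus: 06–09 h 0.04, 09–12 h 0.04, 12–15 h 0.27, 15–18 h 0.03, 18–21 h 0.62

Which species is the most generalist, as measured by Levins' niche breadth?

Σp_minuᵢ² = 0.21² + 0.18² + 0.22² + 0.15² + 0.24² = 0.0441 + 0.0324 + 0.0484 + 0.0225 + 0.0576 = 0.2050
B_minu = 1 / 0.2050 = 4.8780
Σp_aranᵢ² = 0.04² + 0.04² + 0.27² + 0.03² + 0.62² = 0.0016 + 0.0016 + 0.0729 + 0.0009 + 0.3844 = 0.4614
B_aran = 1 / 0.4614 = 2.1673
Highest B → broadest niche (most generalist): Sorex minutus (B = 4.88).

Sorex minutus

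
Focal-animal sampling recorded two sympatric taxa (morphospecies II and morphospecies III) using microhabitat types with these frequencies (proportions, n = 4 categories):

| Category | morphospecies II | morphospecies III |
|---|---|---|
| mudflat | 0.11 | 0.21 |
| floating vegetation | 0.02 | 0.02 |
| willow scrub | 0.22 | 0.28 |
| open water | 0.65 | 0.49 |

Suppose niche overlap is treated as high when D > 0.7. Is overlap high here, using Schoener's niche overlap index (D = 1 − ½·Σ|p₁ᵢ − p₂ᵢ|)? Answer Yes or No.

Yes

Σ|p₁ᵢ − p₂ᵢ| = 0.10 + 0.00 + 0.06 + 0.16 = 0.32
D = 1 − ½ × 0.32 = 1 − 0.160 = 0.8400
D = 0.8400 > 0.7 → Yes.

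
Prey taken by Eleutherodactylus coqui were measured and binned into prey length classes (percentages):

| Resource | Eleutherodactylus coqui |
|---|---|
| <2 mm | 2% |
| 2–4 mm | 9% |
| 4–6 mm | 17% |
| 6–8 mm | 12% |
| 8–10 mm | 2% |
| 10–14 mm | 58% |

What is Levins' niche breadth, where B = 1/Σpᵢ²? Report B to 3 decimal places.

2.573

Convert percentages to proportions (divide by 100).
Σpᵢ² = 0.02² + 0.09² + 0.17² + 0.12² + 0.02² + 0.58² = 0.0004 + 0.0081 + 0.0289 + 0.0144 + 0.0004 + 0.3364 = 0.3886
B = 1 / 0.3886 = 2.57334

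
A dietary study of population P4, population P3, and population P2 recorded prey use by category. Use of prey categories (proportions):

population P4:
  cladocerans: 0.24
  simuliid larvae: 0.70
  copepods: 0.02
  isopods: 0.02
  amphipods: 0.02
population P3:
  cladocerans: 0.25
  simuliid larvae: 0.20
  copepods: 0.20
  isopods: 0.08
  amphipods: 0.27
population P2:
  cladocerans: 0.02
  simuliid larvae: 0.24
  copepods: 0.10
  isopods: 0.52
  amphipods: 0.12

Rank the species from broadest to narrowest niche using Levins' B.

Σp_P4ᵢ² = 0.24² + 0.70² + 0.02² + 0.02² + 0.02² = 0.0576 + 0.4900 + 0.0004 + 0.0004 + 0.0004 = 0.5488
B_P4 = 1 / 0.5488 = 1.8222
Σp_P3ᵢ² = 0.25² + 0.20² + 0.20² + 0.08² + 0.27² = 0.0625 + 0.0400 + 0.0400 + 0.0064 + 0.0729 = 0.2218
B_P3 = 1 / 0.2218 = 4.5086
Σp_P2ᵢ² = 0.02² + 0.24² + 0.10² + 0.52² + 0.12² = 0.0004 + 0.0576 + 0.0100 + 0.2704 + 0.0144 = 0.3528
B_P2 = 1 / 0.3528 = 2.8345
Ranking by B (broadest → narrowest): population P3 (4.51) > population P2 (2.83) > population P4 (1.82)

population P3 > population P2 > population P4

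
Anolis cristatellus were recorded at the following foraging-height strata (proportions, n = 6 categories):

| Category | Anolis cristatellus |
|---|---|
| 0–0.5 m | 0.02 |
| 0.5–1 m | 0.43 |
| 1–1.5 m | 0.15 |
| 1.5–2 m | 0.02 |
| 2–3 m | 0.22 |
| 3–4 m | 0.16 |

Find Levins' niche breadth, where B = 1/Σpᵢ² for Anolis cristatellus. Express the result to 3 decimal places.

Σpᵢ² = 0.02² + 0.43² + 0.15² + 0.02² + 0.22² + 0.16² = 0.0004 + 0.1849 + 0.0225 + 0.0004 + 0.0484 + 0.0256 = 0.2822
B = 1 / 0.2822 = 3.54359

3.544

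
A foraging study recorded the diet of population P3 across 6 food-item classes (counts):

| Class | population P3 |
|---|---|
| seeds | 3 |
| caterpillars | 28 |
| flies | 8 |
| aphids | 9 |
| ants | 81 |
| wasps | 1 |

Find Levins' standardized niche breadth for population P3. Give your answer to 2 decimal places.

0.25

Proportions for population P3 (n=130): 3/130=0.0231, 28/130=0.2154, 8/130=0.0615, 9/130=0.0692, 81/130=0.6231, 1/130=0.0077
Σpᵢ² = 0.0231² + 0.2154² + 0.0615² + 0.0692² + 0.6231² + 0.0077² = 0.000534 + 0.046397 + 0.003782 + 0.004789 + 0.388254 + 0.000059 = 0.443815
B = 1 / 0.443815 = 2.2532
Bₛ = (B − 1)/(n − 1) = (2.2532 − 1)/(6 − 1) = 1.2532/5 = 0.2506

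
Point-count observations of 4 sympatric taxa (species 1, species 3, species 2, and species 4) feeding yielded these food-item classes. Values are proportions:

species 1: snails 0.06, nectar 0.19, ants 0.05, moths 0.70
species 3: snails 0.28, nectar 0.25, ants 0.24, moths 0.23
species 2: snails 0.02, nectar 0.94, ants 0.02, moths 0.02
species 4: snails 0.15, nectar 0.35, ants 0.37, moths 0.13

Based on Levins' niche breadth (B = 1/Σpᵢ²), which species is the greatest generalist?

Σp_1ᵢ² = 0.06² + 0.19² + 0.05² + 0.70² = 0.0036 + 0.0361 + 0.0025 + 0.4900 = 0.5322
B_1 = 1 / 0.5322 = 1.8790
Σp_3ᵢ² = 0.28² + 0.25² + 0.24² + 0.23² = 0.0784 + 0.0625 + 0.0576 + 0.0529 = 0.2514
B_3 = 1 / 0.2514 = 3.9777
Σp_2ᵢ² = 0.02² + 0.94² + 0.02² + 0.02² = 0.0004 + 0.8836 + 0.0004 + 0.0004 = 0.8848
B_2 = 1 / 0.8848 = 1.1302
Σp_4ᵢ² = 0.15² + 0.35² + 0.37² + 0.13² = 0.0225 + 0.1225 + 0.1369 + 0.0169 = 0.2988
B_4 = 1 / 0.2988 = 3.3467
Highest B → broadest niche (most generalist): species 3 (B = 3.98).

species 3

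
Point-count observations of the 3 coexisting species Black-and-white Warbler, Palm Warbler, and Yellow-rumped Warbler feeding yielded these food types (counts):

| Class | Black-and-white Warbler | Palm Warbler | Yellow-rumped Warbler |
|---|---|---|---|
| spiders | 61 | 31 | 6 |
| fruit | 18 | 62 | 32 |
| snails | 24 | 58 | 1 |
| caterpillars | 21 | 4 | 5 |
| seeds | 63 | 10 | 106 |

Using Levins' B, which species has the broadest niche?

Black-and-white Warbler

Proportions for Black-and-white Warbler (n=187): 61/187=0.3262, 18/187=0.0963, 24/187=0.1283, 21/187=0.1123, 63/187=0.3369
Proportions for Palm Warbler (n=165): 31/165=0.1879, 62/165=0.3758, 58/165=0.3515, 4/165=0.0242, 10/165=0.0606
Proportions for Yellow-rumped Warbler (n=150): 6/150=0.0400, 32/150=0.2133, 1/150=0.0067, 5/150=0.0333, 106/150=0.7067
Σp_Blacᵢ² = 0.3262² + 0.0963² + 0.1283² + 0.1123² + 0.3369² = 0.106406 + 0.009274 + 0.016461 + 0.012611 + 0.113502 = 0.258254
B_Blac = 1 / 0.258254 = 3.8722
Σp_Palmᵢ² = 0.1879² + 0.3758² + 0.3515² + 0.0242² + 0.0606² = 0.035306 + 0.141226 + 0.123552 + 0.000586 + 0.003672 = 0.304342
B_Palm = 1 / 0.304342 = 3.2858
Σp_Yellᵢ² = 0.0400² + 0.2133² + 0.0067² + 0.0333² + 0.7067² = 0.001600 + 0.045497 + 0.000045 + 0.001109 + 0.499425 = 0.547676
B_Yell = 1 / 0.547676 = 1.8259
Highest B → broadest niche (most generalist): Black-and-white Warbler (B = 3.87).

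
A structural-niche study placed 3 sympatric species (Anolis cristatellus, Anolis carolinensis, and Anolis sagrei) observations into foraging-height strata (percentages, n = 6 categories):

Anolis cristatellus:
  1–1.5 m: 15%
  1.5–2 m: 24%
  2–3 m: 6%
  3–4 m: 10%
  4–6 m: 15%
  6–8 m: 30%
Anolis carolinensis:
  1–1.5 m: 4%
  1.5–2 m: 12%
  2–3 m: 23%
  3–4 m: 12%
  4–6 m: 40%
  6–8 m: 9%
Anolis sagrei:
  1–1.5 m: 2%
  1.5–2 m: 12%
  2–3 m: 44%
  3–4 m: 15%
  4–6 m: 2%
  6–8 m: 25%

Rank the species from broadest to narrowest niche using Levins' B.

Anolis cristatellus > Anolis carolinensis > Anolis sagrei

Convert percentages to proportions (divide by 100).
Σp_crisᵢ² = 0.15² + 0.24² + 0.06² + 0.10² + 0.15² + 0.30² = 0.0225 + 0.0576 + 0.0036 + 0.0100 + 0.0225 + 0.0900 = 0.2062
B_cris = 1 / 0.2062 = 4.8497
Σp_caroᵢ² = 0.04² + 0.12² + 0.23² + 0.12² + 0.40² + 0.09² = 0.0016 + 0.0144 + 0.0529 + 0.0144 + 0.1600 + 0.0081 = 0.2514
B_caro = 1 / 0.2514 = 3.9777
Σp_sagrᵢ² = 0.02² + 0.12² + 0.44² + 0.15² + 0.02² + 0.25² = 0.0004 + 0.0144 + 0.1936 + 0.0225 + 0.0004 + 0.0625 = 0.2938
B_sagr = 1 / 0.2938 = 3.4037
Ranking by B (broadest → narrowest): Anolis cristatellus (4.85) > Anolis carolinensis (3.98) > Anolis sagrei (3.40)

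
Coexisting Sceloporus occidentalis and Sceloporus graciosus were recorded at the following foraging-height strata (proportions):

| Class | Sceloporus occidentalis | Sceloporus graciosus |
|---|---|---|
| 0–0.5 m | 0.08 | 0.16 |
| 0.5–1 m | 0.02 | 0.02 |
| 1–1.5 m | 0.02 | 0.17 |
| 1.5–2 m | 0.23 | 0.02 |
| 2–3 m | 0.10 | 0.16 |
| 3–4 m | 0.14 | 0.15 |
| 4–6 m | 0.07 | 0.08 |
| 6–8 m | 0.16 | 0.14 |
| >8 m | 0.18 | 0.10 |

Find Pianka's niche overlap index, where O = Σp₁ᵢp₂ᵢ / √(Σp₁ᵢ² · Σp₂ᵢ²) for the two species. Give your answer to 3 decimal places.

0.714

Σ p₁ᵢp₂ᵢ = 0.0128 + 0.0004 + 0.0034 + 0.0046 + 0.0160 + 0.0210 + 0.0056 + 0.0224 + 0.0180 = 0.1042
Σp_1ᵢ² = 0.08² + 0.02² + 0.02² + 0.23² + 0.10² + 0.14² + 0.07² + 0.16² + 0.18² = 0.0064 + 0.0004 + 0.0004 + 0.0529 + 0.0100 + 0.0196 + 0.0049 + 0.0256 + 0.0324 = 0.1526
Σp_2ᵢ² = 0.16² + 0.02² + 0.17² + 0.02² + 0.16² + 0.15² + 0.08² + 0.14² + 0.10² = 0.0256 + 0.0004 + 0.0289 + 0.0004 + 0.0256 + 0.0225 + 0.0064 + 0.0196 + 0.0100 = 0.1394
O = 0.1042 / √(0.1526 × 0.1394) = 0.1042 / 0.145851 = 0.71443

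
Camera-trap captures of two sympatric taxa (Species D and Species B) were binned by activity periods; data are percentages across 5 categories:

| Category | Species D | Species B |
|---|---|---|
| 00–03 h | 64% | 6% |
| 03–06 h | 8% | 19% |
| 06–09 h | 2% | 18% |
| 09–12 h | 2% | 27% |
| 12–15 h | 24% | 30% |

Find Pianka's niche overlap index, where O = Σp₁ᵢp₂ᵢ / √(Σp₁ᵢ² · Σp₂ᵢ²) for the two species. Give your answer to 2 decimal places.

0.40

Convert percentages to proportions (divide by 100).
Σ p₁ᵢp₂ᵢ = 0.0384 + 0.0152 + 0.0036 + 0.0054 + 0.0720 = 0.1346
Σp_1ᵢ² = 0.64² + 0.08² + 0.02² + 0.02² + 0.24² = 0.4096 + 0.0064 + 0.0004 + 0.0004 + 0.0576 = 0.4744
Σp_2ᵢ² = 0.06² + 0.19² + 0.18² + 0.27² + 0.30² = 0.0036 + 0.0361 + 0.0324 + 0.0729 + 0.0900 = 0.2350
O = 0.1346 / √(0.4744 × 0.2350) = 0.1346 / 0.33389 = 0.4031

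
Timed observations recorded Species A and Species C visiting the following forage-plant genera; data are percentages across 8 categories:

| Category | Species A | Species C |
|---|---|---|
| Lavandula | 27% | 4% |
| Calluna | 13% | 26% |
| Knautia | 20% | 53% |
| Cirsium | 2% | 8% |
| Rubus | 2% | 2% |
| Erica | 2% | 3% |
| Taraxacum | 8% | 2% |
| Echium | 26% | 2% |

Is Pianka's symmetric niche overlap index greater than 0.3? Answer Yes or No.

Yes

Convert percentages to proportions (divide by 100).
Σ p₁ᵢp₂ᵢ = 0.0108 + 0.0338 + 0.1060 + 0.0016 + 0.0004 + 0.0006 + 0.0016 + 0.0052 = 0.1600
Σp_1ᵢ² = 0.27² + 0.13² + 0.20² + 0.02² + 0.02² + 0.02² + 0.08² + 0.26² = 0.0729 + 0.0169 + 0.0400 + 0.0004 + 0.0004 + 0.0004 + 0.0064 + 0.0676 = 0.2050
Σp_2ᵢ² = 0.04² + 0.26² + 0.53² + 0.08² + 0.02² + 0.03² + 0.02² + 0.02² = 0.0016 + 0.0676 + 0.2809 + 0.0064 + 0.0004 + 0.0009 + 0.0004 + 0.0004 = 0.3586
O = 0.1600 / √(0.2050 × 0.3586) = 0.1600 / 0.27113 = 0.5901
O = 0.5901 > 0.3 → Yes.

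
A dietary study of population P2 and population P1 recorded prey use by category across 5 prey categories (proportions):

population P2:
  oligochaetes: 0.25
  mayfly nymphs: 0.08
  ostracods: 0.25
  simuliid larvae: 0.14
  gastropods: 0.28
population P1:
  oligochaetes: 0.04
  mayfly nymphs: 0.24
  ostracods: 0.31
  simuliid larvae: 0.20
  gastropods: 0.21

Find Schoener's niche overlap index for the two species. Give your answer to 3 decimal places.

Σ|p₁ᵢ − p₂ᵢ| = 0.21 + 0.16 + 0.06 + 0.06 + 0.07 = 0.56
D = 1 − ½ × 0.56 = 1 − 0.280 = 0.72000

0.720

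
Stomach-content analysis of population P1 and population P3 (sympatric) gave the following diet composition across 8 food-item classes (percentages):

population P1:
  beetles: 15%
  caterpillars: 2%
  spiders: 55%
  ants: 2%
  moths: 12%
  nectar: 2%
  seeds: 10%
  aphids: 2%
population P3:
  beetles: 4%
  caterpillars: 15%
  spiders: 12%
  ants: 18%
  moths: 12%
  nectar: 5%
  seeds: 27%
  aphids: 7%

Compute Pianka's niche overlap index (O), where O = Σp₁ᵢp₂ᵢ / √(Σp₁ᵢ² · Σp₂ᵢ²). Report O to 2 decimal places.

Convert percentages to proportions (divide by 100).
Σ p₁ᵢp₂ᵢ = 0.0060 + 0.0030 + 0.0660 + 0.0036 + 0.0144 + 0.0010 + 0.0270 + 0.0014 = 0.1224
Σp_1ᵢ² = 0.15² + 0.02² + 0.55² + 0.02² + 0.12² + 0.02² + 0.10² + 0.02² = 0.0225 + 0.0004 + 0.3025 + 0.0004 + 0.0144 + 0.0004 + 0.0100 + 0.0004 = 0.3510
Σp_2ᵢ² = 0.04² + 0.15² + 0.12² + 0.18² + 0.12² + 0.05² + 0.27² + 0.07² = 0.0016 + 0.0225 + 0.0144 + 0.0324 + 0.0144 + 0.0025 + 0.0729 + 0.0049 = 0.1656
O = 0.1224 / √(0.3510 × 0.1656) = 0.1224 / 0.24109 = 0.5077

0.51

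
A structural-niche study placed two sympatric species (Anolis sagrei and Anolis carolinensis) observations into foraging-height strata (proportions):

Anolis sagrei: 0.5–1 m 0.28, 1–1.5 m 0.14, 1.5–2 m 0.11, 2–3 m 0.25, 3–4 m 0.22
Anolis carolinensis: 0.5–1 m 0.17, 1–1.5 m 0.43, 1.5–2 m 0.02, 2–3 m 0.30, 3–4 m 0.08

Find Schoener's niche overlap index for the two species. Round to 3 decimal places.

0.660

Σ|p₁ᵢ − p₂ᵢ| = 0.11 + 0.29 + 0.09 + 0.05 + 0.14 = 0.68
D = 1 − ½ × 0.68 = 1 − 0.340 = 0.66000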